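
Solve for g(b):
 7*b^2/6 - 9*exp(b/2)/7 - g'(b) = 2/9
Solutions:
 g(b) = C1 + 7*b^3/18 - 2*b/9 - 18*exp(b/2)/7


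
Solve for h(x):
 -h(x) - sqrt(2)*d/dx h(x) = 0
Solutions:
 h(x) = C1*exp(-sqrt(2)*x/2)


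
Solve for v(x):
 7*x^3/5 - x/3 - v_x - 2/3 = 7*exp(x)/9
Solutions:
 v(x) = C1 + 7*x^4/20 - x^2/6 - 2*x/3 - 7*exp(x)/9


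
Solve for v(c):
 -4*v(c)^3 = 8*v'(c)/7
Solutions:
 v(c) = -sqrt(-1/(C1 - 7*c))
 v(c) = sqrt(-1/(C1 - 7*c))


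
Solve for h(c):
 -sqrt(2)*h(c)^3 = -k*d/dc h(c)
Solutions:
 h(c) = -sqrt(2)*sqrt(-k/(C1*k + sqrt(2)*c))/2
 h(c) = sqrt(2)*sqrt(-k/(C1*k + sqrt(2)*c))/2


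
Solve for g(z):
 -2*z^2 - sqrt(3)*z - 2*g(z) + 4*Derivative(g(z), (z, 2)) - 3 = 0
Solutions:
 g(z) = C1*exp(-sqrt(2)*z/2) + C2*exp(sqrt(2)*z/2) - z^2 - sqrt(3)*z/2 - 11/2


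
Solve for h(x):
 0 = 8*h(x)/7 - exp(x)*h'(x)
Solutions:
 h(x) = C1*exp(-8*exp(-x)/7)


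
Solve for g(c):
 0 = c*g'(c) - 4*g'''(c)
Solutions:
 g(c) = C1 + Integral(C2*airyai(2^(1/3)*c/2) + C3*airybi(2^(1/3)*c/2), c)


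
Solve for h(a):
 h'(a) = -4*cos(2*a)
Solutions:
 h(a) = C1 - 2*sin(2*a)


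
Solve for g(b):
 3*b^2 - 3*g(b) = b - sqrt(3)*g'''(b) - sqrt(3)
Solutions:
 g(b) = C3*exp(3^(1/6)*b) + b^2 - b/3 + (C1*sin(3^(2/3)*b/2) + C2*cos(3^(2/3)*b/2))*exp(-3^(1/6)*b/2) + sqrt(3)/3


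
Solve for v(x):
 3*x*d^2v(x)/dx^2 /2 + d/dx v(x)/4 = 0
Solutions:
 v(x) = C1 + C2*x^(5/6)


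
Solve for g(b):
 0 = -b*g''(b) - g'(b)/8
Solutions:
 g(b) = C1 + C2*b^(7/8)


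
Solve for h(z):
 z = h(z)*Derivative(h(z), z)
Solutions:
 h(z) = -sqrt(C1 + z^2)
 h(z) = sqrt(C1 + z^2)


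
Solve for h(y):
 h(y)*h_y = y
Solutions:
 h(y) = -sqrt(C1 + y^2)
 h(y) = sqrt(C1 + y^2)


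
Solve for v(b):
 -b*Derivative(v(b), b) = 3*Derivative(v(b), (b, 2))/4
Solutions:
 v(b) = C1 + C2*erf(sqrt(6)*b/3)


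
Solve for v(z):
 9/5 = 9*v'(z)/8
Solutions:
 v(z) = C1 + 8*z/5


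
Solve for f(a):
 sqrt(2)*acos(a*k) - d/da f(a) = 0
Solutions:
 f(a) = C1 + sqrt(2)*Piecewise((a*acos(a*k) - sqrt(-a^2*k^2 + 1)/k, Ne(k, 0)), (pi*a/2, True))


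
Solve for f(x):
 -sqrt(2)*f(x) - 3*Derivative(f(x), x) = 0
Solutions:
 f(x) = C1*exp(-sqrt(2)*x/3)


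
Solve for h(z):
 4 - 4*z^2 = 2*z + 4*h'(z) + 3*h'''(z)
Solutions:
 h(z) = C1 + C2*sin(2*sqrt(3)*z/3) + C3*cos(2*sqrt(3)*z/3) - z^3/3 - z^2/4 + 5*z/2


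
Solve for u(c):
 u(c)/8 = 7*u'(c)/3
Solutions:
 u(c) = C1*exp(3*c/56)


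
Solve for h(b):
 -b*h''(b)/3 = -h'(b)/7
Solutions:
 h(b) = C1 + C2*b^(10/7)


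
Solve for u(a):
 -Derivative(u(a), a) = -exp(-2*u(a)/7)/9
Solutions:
 u(a) = 7*log(-sqrt(C1 + a)) - 7*log(21) + 7*log(14)/2
 u(a) = 7*log(C1 + a)/2 - 7*log(21) + 7*log(14)/2


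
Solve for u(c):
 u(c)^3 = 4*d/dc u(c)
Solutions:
 u(c) = -sqrt(2)*sqrt(-1/(C1 + c))
 u(c) = sqrt(2)*sqrt(-1/(C1 + c))


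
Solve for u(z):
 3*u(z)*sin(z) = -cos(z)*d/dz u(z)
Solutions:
 u(z) = C1*cos(z)^3


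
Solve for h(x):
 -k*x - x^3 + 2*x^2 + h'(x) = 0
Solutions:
 h(x) = C1 + k*x^2/2 + x^4/4 - 2*x^3/3


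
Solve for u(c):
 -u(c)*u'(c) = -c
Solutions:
 u(c) = -sqrt(C1 + c^2)
 u(c) = sqrt(C1 + c^2)


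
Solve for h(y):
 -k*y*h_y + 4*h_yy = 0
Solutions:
 h(y) = Piecewise((-sqrt(2)*sqrt(pi)*C1*erf(sqrt(2)*y*sqrt(-k)/4)/sqrt(-k) - C2, (k > 0) | (k < 0)), (-C1*y - C2, True))


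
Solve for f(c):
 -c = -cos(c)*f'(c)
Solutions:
 f(c) = C1 + Integral(c/cos(c), c)


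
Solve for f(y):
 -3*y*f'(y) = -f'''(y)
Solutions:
 f(y) = C1 + Integral(C2*airyai(3^(1/3)*y) + C3*airybi(3^(1/3)*y), y)


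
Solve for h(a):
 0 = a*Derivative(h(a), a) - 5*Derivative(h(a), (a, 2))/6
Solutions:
 h(a) = C1 + C2*erfi(sqrt(15)*a/5)


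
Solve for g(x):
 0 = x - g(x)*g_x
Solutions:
 g(x) = -sqrt(C1 + x^2)
 g(x) = sqrt(C1 + x^2)


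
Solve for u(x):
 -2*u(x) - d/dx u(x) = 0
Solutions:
 u(x) = C1*exp(-2*x)


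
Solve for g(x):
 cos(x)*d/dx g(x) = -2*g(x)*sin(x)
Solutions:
 g(x) = C1*cos(x)^2


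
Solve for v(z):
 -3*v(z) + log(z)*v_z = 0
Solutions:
 v(z) = C1*exp(3*li(z))


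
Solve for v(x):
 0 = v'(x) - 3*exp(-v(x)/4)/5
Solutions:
 v(x) = 4*log(C1 + 3*x/20)


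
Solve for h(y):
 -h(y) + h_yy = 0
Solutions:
 h(y) = C1*exp(-y) + C2*exp(y)


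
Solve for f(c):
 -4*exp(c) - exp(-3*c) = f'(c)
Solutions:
 f(c) = C1 - 4*exp(c) + exp(-3*c)/3


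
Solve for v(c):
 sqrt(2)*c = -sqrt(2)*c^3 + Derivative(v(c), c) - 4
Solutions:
 v(c) = C1 + sqrt(2)*c^4/4 + sqrt(2)*c^2/2 + 4*c


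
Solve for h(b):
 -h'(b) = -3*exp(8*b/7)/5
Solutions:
 h(b) = C1 + 21*exp(8*b/7)/40


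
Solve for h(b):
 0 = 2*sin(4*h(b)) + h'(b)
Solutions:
 h(b) = -acos((-C1 - exp(16*b))/(C1 - exp(16*b)))/4 + pi/2
 h(b) = acos((-C1 - exp(16*b))/(C1 - exp(16*b)))/4


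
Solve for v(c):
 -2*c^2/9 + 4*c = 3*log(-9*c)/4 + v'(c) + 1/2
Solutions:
 v(c) = C1 - 2*c^3/27 + 2*c^2 - 3*c*log(-c)/4 + c*(1 - 6*log(3))/4


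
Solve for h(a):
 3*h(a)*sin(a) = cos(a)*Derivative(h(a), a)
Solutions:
 h(a) = C1/cos(a)^3


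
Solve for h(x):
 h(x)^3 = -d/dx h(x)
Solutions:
 h(x) = -sqrt(2)*sqrt(-1/(C1 - x))/2
 h(x) = sqrt(2)*sqrt(-1/(C1 - x))/2


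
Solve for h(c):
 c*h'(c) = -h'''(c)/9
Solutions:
 h(c) = C1 + Integral(C2*airyai(-3^(2/3)*c) + C3*airybi(-3^(2/3)*c), c)


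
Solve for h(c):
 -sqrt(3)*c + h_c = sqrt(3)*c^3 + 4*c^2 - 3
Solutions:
 h(c) = C1 + sqrt(3)*c^4/4 + 4*c^3/3 + sqrt(3)*c^2/2 - 3*c


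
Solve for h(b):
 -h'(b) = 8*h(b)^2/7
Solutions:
 h(b) = 7/(C1 + 8*b)


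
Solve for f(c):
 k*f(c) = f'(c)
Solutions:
 f(c) = C1*exp(c*k)


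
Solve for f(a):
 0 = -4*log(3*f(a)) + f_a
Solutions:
 -Integral(1/(log(_y) + log(3)), (_y, f(a)))/4 = C1 - a


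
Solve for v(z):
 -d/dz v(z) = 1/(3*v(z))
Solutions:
 v(z) = -sqrt(C1 - 6*z)/3
 v(z) = sqrt(C1 - 6*z)/3


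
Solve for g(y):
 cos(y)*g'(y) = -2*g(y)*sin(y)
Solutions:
 g(y) = C1*cos(y)^2


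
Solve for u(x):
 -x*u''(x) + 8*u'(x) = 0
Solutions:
 u(x) = C1 + C2*x^9


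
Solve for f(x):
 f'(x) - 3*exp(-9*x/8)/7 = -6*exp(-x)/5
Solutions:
 f(x) = C1 + 6*exp(-x)/5 - 8*exp(-9*x/8)/21


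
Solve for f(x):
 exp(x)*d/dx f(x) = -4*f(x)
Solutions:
 f(x) = C1*exp(4*exp(-x))


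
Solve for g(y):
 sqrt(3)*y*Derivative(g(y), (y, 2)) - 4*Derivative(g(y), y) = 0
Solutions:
 g(y) = C1 + C2*y^(1 + 4*sqrt(3)/3)


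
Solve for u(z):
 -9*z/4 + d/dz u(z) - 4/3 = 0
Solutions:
 u(z) = C1 + 9*z^2/8 + 4*z/3


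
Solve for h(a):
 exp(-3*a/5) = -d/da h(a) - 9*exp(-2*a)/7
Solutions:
 h(a) = C1 + 9*exp(-2*a)/14 + 5*exp(-3*a/5)/3


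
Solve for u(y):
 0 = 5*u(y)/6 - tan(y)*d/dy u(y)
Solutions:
 u(y) = C1*sin(y)^(5/6)


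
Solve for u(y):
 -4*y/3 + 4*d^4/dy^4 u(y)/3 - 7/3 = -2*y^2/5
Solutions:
 u(y) = C1 + C2*y + C3*y^2 + C4*y^3 - y^6/1200 + y^5/120 + 7*y^4/96


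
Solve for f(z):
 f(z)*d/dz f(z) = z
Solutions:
 f(z) = -sqrt(C1 + z^2)
 f(z) = sqrt(C1 + z^2)


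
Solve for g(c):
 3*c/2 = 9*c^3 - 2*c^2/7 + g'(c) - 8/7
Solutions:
 g(c) = C1 - 9*c^4/4 + 2*c^3/21 + 3*c^2/4 + 8*c/7


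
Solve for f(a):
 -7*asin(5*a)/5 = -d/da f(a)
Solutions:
 f(a) = C1 + 7*a*asin(5*a)/5 + 7*sqrt(1 - 25*a^2)/25


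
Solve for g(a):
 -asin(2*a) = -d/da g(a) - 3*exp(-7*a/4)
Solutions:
 g(a) = C1 + a*asin(2*a) + sqrt(1 - 4*a^2)/2 + 12*exp(-7*a/4)/7


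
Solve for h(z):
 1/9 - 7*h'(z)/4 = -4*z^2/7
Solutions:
 h(z) = C1 + 16*z^3/147 + 4*z/63


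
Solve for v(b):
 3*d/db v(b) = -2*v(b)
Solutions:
 v(b) = C1*exp(-2*b/3)


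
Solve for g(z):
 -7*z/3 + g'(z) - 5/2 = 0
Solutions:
 g(z) = C1 + 7*z^2/6 + 5*z/2


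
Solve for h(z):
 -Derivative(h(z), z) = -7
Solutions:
 h(z) = C1 + 7*z


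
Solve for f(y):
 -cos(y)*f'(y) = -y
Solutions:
 f(y) = C1 + Integral(y/cos(y), y)


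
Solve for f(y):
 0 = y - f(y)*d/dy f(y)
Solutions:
 f(y) = -sqrt(C1 + y^2)
 f(y) = sqrt(C1 + y^2)


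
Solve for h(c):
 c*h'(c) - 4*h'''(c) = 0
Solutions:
 h(c) = C1 + Integral(C2*airyai(2^(1/3)*c/2) + C3*airybi(2^(1/3)*c/2), c)


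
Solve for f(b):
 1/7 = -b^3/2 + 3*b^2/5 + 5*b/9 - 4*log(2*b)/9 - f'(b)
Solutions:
 f(b) = C1 - b^4/8 + b^3/5 + 5*b^2/18 - 4*b*log(b)/9 - 4*b*log(2)/9 + 19*b/63


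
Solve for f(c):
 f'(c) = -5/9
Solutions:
 f(c) = C1 - 5*c/9


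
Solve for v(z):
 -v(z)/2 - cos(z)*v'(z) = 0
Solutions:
 v(z) = C1*(sin(z) - 1)^(1/4)/(sin(z) + 1)^(1/4)


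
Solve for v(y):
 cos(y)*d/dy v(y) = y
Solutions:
 v(y) = C1 + Integral(y/cos(y), y)


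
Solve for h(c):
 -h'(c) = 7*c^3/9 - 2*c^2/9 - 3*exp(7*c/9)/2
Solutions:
 h(c) = C1 - 7*c^4/36 + 2*c^3/27 + 27*exp(7*c/9)/14


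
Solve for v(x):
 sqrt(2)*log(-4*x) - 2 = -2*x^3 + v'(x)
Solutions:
 v(x) = C1 + x^4/2 + sqrt(2)*x*log(-x) + x*(-2 - sqrt(2) + 2*sqrt(2)*log(2))


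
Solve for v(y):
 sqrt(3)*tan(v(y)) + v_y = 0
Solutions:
 v(y) = pi - asin(C1*exp(-sqrt(3)*y))
 v(y) = asin(C1*exp(-sqrt(3)*y))


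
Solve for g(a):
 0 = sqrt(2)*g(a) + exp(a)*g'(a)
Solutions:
 g(a) = C1*exp(sqrt(2)*exp(-a))


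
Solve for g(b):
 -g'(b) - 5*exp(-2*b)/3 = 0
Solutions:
 g(b) = C1 + 5*exp(-2*b)/6


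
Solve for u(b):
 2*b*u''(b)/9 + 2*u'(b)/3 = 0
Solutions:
 u(b) = C1 + C2/b^2


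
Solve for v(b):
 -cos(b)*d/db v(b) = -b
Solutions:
 v(b) = C1 + Integral(b/cos(b), b)


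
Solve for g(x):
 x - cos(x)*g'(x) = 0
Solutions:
 g(x) = C1 + Integral(x/cos(x), x)


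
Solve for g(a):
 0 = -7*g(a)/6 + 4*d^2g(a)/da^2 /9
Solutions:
 g(a) = C1*exp(-sqrt(42)*a/4) + C2*exp(sqrt(42)*a/4)


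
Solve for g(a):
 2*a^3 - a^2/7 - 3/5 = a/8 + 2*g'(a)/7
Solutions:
 g(a) = C1 + 7*a^4/4 - a^3/6 - 7*a^2/32 - 21*a/10


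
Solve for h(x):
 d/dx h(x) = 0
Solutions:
 h(x) = C1


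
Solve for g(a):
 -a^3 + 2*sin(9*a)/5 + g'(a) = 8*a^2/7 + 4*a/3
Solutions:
 g(a) = C1 + a^4/4 + 8*a^3/21 + 2*a^2/3 + 2*cos(9*a)/45


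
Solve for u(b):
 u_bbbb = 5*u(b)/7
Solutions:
 u(b) = C1*exp(-5^(1/4)*7^(3/4)*b/7) + C2*exp(5^(1/4)*7^(3/4)*b/7) + C3*sin(5^(1/4)*7^(3/4)*b/7) + C4*cos(5^(1/4)*7^(3/4)*b/7)


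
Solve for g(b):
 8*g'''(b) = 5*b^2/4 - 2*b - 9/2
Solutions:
 g(b) = C1 + C2*b + C3*b^2 + b^5/384 - b^4/96 - 3*b^3/32


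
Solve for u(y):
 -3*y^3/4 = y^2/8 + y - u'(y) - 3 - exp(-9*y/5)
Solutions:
 u(y) = C1 + 3*y^4/16 + y^3/24 + y^2/2 - 3*y + 5*exp(-9*y/5)/9


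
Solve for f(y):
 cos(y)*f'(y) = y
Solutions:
 f(y) = C1 + Integral(y/cos(y), y)


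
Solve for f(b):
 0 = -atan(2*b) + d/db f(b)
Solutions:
 f(b) = C1 + b*atan(2*b) - log(4*b^2 + 1)/4


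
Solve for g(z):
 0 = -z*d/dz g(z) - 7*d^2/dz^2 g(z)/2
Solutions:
 g(z) = C1 + C2*erf(sqrt(7)*z/7)


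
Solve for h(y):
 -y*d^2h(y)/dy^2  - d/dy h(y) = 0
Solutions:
 h(y) = C1 + C2*log(y)


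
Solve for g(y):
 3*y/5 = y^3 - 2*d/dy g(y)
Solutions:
 g(y) = C1 + y^4/8 - 3*y^2/20


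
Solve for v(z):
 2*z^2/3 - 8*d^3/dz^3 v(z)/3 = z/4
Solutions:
 v(z) = C1 + C2*z + C3*z^2 + z^5/240 - z^4/256


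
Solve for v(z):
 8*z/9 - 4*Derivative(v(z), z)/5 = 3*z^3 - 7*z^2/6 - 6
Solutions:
 v(z) = C1 - 15*z^4/16 + 35*z^3/72 + 5*z^2/9 + 15*z/2


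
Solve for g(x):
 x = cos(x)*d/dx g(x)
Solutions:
 g(x) = C1 + Integral(x/cos(x), x)


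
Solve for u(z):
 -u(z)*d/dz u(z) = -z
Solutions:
 u(z) = -sqrt(C1 + z^2)
 u(z) = sqrt(C1 + z^2)


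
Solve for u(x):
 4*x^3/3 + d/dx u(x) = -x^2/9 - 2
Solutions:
 u(x) = C1 - x^4/3 - x^3/27 - 2*x


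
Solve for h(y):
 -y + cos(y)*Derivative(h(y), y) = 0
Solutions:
 h(y) = C1 + Integral(y/cos(y), y)


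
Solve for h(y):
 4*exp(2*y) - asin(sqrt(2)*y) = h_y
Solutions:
 h(y) = C1 - y*asin(sqrt(2)*y) - sqrt(2)*sqrt(1 - 2*y^2)/2 + 2*exp(2*y)


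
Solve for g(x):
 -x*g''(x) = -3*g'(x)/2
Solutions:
 g(x) = C1 + C2*x^(5/2)


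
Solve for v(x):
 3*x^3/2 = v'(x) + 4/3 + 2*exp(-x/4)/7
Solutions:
 v(x) = C1 + 3*x^4/8 - 4*x/3 + 8*exp(-x/4)/7


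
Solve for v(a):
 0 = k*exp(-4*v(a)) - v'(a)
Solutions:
 v(a) = log(-I*(C1 + 4*a*k)^(1/4))
 v(a) = log(I*(C1 + 4*a*k)^(1/4))
 v(a) = log(-(C1 + 4*a*k)^(1/4))
 v(a) = log(C1 + 4*a*k)/4


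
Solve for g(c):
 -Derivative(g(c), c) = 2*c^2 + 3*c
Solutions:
 g(c) = C1 - 2*c^3/3 - 3*c^2/2


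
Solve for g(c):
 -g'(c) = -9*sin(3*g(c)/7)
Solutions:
 -9*c + 7*log(cos(3*g(c)/7) - 1)/6 - 7*log(cos(3*g(c)/7) + 1)/6 = C1


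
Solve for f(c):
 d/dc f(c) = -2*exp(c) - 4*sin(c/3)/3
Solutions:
 f(c) = C1 - 2*exp(c) + 4*cos(c/3)


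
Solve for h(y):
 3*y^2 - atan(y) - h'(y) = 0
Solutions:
 h(y) = C1 + y^3 - y*atan(y) + log(y^2 + 1)/2


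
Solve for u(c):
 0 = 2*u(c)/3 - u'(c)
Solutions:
 u(c) = C1*exp(2*c/3)


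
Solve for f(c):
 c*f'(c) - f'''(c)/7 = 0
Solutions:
 f(c) = C1 + Integral(C2*airyai(7^(1/3)*c) + C3*airybi(7^(1/3)*c), c)


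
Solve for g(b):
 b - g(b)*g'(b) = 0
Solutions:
 g(b) = -sqrt(C1 + b^2)
 g(b) = sqrt(C1 + b^2)


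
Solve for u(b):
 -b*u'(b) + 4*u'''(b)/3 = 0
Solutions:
 u(b) = C1 + Integral(C2*airyai(6^(1/3)*b/2) + C3*airybi(6^(1/3)*b/2), b)


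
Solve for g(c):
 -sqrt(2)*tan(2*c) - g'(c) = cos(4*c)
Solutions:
 g(c) = C1 + sqrt(2)*log(cos(2*c))/2 - sin(4*c)/4


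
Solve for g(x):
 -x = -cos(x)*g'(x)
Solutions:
 g(x) = C1 + Integral(x/cos(x), x)


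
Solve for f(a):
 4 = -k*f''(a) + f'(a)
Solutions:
 f(a) = C1 + C2*exp(a/k) + 4*a


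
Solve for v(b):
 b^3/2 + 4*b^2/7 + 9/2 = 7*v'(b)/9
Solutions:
 v(b) = C1 + 9*b^4/56 + 12*b^3/49 + 81*b/14


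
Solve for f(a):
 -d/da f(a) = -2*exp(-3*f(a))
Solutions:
 f(a) = log(C1 + 6*a)/3
 f(a) = log((-3^(1/3) - 3^(5/6)*I)*(C1 + 2*a)^(1/3)/2)
 f(a) = log((-3^(1/3) + 3^(5/6)*I)*(C1 + 2*a)^(1/3)/2)


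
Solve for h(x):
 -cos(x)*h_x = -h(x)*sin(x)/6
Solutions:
 h(x) = C1/cos(x)^(1/6)


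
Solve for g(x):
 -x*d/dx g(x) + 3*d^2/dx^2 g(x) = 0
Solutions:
 g(x) = C1 + C2*erfi(sqrt(6)*x/6)


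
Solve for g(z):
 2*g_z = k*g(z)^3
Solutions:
 g(z) = -sqrt(-1/(C1 + k*z))
 g(z) = sqrt(-1/(C1 + k*z))


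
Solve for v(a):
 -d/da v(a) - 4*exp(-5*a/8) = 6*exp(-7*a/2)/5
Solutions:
 v(a) = C1 + 12*exp(-7*a/2)/35 + 32*exp(-5*a/8)/5


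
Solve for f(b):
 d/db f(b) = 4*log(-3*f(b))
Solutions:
 -Integral(1/(log(-_y) + log(3)), (_y, f(b)))/4 = C1 - b


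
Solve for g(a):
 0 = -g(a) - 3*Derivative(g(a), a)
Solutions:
 g(a) = C1*exp(-a/3)


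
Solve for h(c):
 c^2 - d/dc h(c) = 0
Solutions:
 h(c) = C1 + c^3/3


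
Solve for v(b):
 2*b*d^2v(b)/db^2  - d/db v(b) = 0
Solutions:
 v(b) = C1 + C2*b^(3/2)


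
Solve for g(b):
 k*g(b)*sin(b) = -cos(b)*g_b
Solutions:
 g(b) = C1*exp(k*log(cos(b)))


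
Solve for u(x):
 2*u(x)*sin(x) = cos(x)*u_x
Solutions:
 u(x) = C1/cos(x)^2


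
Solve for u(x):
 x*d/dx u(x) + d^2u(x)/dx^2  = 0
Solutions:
 u(x) = C1 + C2*erf(sqrt(2)*x/2)


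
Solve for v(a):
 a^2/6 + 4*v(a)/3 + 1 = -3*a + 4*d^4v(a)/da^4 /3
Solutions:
 v(a) = C1*exp(-a) + C2*exp(a) + C3*sin(a) + C4*cos(a) - a^2/8 - 9*a/4 - 3/4


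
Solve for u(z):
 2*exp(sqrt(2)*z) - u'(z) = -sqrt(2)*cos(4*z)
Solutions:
 u(z) = C1 + sqrt(2)*exp(sqrt(2)*z) + sqrt(2)*sin(4*z)/4


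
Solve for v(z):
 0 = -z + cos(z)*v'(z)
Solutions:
 v(z) = C1 + Integral(z/cos(z), z)


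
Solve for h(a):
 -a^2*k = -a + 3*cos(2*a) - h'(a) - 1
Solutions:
 h(a) = C1 + a^3*k/3 - a^2/2 - a + 3*sin(2*a)/2


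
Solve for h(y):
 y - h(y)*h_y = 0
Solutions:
 h(y) = -sqrt(C1 + y^2)
 h(y) = sqrt(C1 + y^2)


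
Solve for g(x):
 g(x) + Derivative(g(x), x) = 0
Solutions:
 g(x) = C1*exp(-x)


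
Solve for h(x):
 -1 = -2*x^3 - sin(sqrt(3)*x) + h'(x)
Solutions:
 h(x) = C1 + x^4/2 - x - sqrt(3)*cos(sqrt(3)*x)/3


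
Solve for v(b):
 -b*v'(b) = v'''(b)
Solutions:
 v(b) = C1 + Integral(C2*airyai(-b) + C3*airybi(-b), b)


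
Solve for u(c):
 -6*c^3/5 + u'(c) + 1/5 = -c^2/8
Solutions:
 u(c) = C1 + 3*c^4/10 - c^3/24 - c/5


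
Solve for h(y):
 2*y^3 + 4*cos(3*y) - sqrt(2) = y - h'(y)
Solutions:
 h(y) = C1 - y^4/2 + y^2/2 + sqrt(2)*y - 4*sin(3*y)/3


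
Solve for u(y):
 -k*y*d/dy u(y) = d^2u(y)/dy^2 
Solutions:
 u(y) = Piecewise((-sqrt(2)*sqrt(pi)*C1*erf(sqrt(2)*sqrt(k)*y/2)/(2*sqrt(k)) - C2, (k > 0) | (k < 0)), (-C1*y - C2, True))


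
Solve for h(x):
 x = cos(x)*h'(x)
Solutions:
 h(x) = C1 + Integral(x/cos(x), x)


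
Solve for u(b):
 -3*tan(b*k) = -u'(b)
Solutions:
 u(b) = C1 + 3*Piecewise((-log(cos(b*k))/k, Ne(k, 0)), (0, True))


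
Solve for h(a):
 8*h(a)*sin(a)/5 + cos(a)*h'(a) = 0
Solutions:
 h(a) = C1*cos(a)^(8/5)


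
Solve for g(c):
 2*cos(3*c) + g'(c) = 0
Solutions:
 g(c) = C1 - 2*sin(3*c)/3


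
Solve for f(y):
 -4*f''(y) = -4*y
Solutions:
 f(y) = C1 + C2*y + y^3/6


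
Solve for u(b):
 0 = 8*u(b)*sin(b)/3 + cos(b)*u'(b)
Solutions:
 u(b) = C1*cos(b)^(8/3)


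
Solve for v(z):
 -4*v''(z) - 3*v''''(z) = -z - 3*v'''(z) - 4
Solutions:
 v(z) = C1 + C2*z + z^3/24 + 19*z^2/32 + (C3*sin(sqrt(39)*z/6) + C4*cos(sqrt(39)*z/6))*exp(z/2)


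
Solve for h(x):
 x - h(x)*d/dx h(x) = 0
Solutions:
 h(x) = -sqrt(C1 + x^2)
 h(x) = sqrt(C1 + x^2)


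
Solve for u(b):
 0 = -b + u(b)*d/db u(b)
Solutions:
 u(b) = -sqrt(C1 + b^2)
 u(b) = sqrt(C1 + b^2)


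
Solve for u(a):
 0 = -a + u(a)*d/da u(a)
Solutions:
 u(a) = -sqrt(C1 + a^2)
 u(a) = sqrt(C1 + a^2)


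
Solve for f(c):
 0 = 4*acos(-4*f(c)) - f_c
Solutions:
 Integral(1/acos(-4*_y), (_y, f(c))) = C1 + 4*c


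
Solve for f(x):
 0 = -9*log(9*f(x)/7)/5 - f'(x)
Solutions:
 5*Integral(1/(log(_y) - log(7) + 2*log(3)), (_y, f(x)))/9 = C1 - x


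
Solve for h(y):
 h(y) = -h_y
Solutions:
 h(y) = C1*exp(-y)


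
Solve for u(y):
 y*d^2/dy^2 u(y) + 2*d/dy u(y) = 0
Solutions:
 u(y) = C1 + C2/y


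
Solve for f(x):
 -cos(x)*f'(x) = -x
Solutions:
 f(x) = C1 + Integral(x/cos(x), x)


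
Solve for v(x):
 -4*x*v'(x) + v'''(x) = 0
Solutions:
 v(x) = C1 + Integral(C2*airyai(2^(2/3)*x) + C3*airybi(2^(2/3)*x), x)


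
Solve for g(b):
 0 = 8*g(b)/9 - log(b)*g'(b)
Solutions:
 g(b) = C1*exp(8*li(b)/9)


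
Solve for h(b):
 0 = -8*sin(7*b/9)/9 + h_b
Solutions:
 h(b) = C1 - 8*cos(7*b/9)/7


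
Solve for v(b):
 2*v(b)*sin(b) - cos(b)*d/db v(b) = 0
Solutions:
 v(b) = C1/cos(b)^2


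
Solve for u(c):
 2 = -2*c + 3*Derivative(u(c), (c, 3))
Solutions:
 u(c) = C1 + C2*c + C3*c^2 + c^4/36 + c^3/9


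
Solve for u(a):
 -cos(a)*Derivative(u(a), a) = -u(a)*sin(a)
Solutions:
 u(a) = C1/cos(a)


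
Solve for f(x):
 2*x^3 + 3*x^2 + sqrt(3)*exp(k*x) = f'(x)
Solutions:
 f(x) = C1 + x^4/2 + x^3 + sqrt(3)*exp(k*x)/k


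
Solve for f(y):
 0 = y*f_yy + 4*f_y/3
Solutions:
 f(y) = C1 + C2/y^(1/3)


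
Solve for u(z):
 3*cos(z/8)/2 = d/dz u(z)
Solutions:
 u(z) = C1 + 12*sin(z/8)


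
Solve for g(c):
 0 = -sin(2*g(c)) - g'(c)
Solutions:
 g(c) = pi - acos((-C1 - exp(4*c))/(C1 - exp(4*c)))/2
 g(c) = acos((-C1 - exp(4*c))/(C1 - exp(4*c)))/2


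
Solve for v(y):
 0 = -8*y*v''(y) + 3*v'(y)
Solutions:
 v(y) = C1 + C2*y^(11/8)


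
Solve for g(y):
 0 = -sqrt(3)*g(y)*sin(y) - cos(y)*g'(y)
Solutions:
 g(y) = C1*cos(y)^(sqrt(3))


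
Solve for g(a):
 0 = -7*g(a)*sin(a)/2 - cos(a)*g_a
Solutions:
 g(a) = C1*cos(a)^(7/2)


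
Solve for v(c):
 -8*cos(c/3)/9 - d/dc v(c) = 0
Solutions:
 v(c) = C1 - 8*sin(c/3)/3


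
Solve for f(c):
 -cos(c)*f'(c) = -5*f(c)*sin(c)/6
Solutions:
 f(c) = C1/cos(c)^(5/6)


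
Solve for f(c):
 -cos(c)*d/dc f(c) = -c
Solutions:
 f(c) = C1 + Integral(c/cos(c), c)


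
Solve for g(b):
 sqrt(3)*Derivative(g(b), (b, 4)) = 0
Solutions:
 g(b) = C1 + C2*b + C3*b^2 + C4*b^3


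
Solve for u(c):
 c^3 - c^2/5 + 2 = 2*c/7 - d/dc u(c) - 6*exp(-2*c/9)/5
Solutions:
 u(c) = C1 - c^4/4 + c^3/15 + c^2/7 - 2*c + 27*exp(-2*c/9)/5


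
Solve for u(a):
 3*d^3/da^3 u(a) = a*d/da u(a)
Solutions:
 u(a) = C1 + Integral(C2*airyai(3^(2/3)*a/3) + C3*airybi(3^(2/3)*a/3), a)


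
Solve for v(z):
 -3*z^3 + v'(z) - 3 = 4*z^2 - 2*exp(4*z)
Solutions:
 v(z) = C1 + 3*z^4/4 + 4*z^3/3 + 3*z - exp(4*z)/2


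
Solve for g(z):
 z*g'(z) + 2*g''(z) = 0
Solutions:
 g(z) = C1 + C2*erf(z/2)


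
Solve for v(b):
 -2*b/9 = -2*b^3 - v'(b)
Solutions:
 v(b) = C1 - b^4/2 + b^2/9


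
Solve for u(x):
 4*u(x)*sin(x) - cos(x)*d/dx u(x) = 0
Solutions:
 u(x) = C1/cos(x)^4


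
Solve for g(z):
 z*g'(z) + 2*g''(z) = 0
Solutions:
 g(z) = C1 + C2*erf(z/2)


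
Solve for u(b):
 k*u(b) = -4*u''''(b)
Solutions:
 u(b) = C1*exp(-sqrt(2)*b*(-k)^(1/4)/2) + C2*exp(sqrt(2)*b*(-k)^(1/4)/2) + C3*exp(-sqrt(2)*I*b*(-k)^(1/4)/2) + C4*exp(sqrt(2)*I*b*(-k)^(1/4)/2)


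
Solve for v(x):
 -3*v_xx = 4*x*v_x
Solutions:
 v(x) = C1 + C2*erf(sqrt(6)*x/3)


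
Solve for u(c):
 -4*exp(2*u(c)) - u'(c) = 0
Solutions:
 u(c) = log(-sqrt(-1/(C1 - 4*c))) - log(2)/2
 u(c) = log(-1/(C1 - 4*c))/2 - log(2)/2


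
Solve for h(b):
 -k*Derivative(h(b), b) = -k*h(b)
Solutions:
 h(b) = C1*exp(b)


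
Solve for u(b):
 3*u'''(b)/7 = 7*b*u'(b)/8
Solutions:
 u(b) = C1 + Integral(C2*airyai(21^(2/3)*b/6) + C3*airybi(21^(2/3)*b/6), b)


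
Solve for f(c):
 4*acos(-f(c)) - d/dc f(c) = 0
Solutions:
 Integral(1/acos(-_y), (_y, f(c))) = C1 + 4*c


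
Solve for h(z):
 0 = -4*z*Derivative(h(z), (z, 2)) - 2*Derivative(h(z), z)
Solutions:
 h(z) = C1 + C2*sqrt(z)


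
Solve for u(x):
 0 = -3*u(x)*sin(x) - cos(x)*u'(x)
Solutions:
 u(x) = C1*cos(x)^3


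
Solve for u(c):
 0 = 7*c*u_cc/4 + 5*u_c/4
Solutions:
 u(c) = C1 + C2*c^(2/7)


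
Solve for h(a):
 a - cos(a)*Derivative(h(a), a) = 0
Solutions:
 h(a) = C1 + Integral(a/cos(a), a)


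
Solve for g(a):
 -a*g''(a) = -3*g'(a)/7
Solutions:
 g(a) = C1 + C2*a^(10/7)


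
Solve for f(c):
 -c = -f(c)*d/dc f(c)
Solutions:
 f(c) = -sqrt(C1 + c^2)
 f(c) = sqrt(C1 + c^2)


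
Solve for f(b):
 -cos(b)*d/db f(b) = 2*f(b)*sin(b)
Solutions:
 f(b) = C1*cos(b)^2


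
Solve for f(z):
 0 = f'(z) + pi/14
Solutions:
 f(z) = C1 - pi*z/14


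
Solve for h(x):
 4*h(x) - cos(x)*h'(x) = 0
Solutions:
 h(x) = C1*(sin(x)^2 + 2*sin(x) + 1)/(sin(x)^2 - 2*sin(x) + 1)


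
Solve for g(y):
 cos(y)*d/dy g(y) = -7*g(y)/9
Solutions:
 g(y) = C1*(sin(y) - 1)^(7/18)/(sin(y) + 1)^(7/18)


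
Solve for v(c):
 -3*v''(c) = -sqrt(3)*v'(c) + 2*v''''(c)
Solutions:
 v(c) = C1 + C2*exp(2^(1/3)*3^(1/6)*c*(-3^(2/3)*(3 + sqrt(15))^(1/3) + 3*2^(1/3)/(3 + sqrt(15))^(1/3))/12)*sin(6^(1/3)*c*(6^(1/3)/(3 + sqrt(15))^(1/3) + (3 + sqrt(15))^(1/3))/4) + C3*exp(2^(1/3)*3^(1/6)*c*(-3^(2/3)*(3 + sqrt(15))^(1/3) + 3*2^(1/3)/(3 + sqrt(15))^(1/3))/12)*cos(6^(1/3)*c*(6^(1/3)/(3 + sqrt(15))^(1/3) + (3 + sqrt(15))^(1/3))/4) + C4*exp(-2^(1/3)*3^(1/6)*c*(-3^(2/3)*(3 + sqrt(15))^(1/3) + 3*2^(1/3)/(3 + sqrt(15))^(1/3))/6)


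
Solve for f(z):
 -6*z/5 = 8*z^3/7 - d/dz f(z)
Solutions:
 f(z) = C1 + 2*z^4/7 + 3*z^2/5


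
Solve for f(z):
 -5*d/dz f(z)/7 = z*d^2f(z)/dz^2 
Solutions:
 f(z) = C1 + C2*z^(2/7)


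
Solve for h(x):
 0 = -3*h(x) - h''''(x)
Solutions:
 h(x) = (C1*sin(sqrt(2)*3^(1/4)*x/2) + C2*cos(sqrt(2)*3^(1/4)*x/2))*exp(-sqrt(2)*3^(1/4)*x/2) + (C3*sin(sqrt(2)*3^(1/4)*x/2) + C4*cos(sqrt(2)*3^(1/4)*x/2))*exp(sqrt(2)*3^(1/4)*x/2)


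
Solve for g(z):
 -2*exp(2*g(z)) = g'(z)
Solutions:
 g(z) = log(-sqrt(-1/(C1 - 2*z))) - log(2)/2
 g(z) = log(-1/(C1 - 2*z))/2 - log(2)/2


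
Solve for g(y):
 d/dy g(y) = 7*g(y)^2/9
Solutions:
 g(y) = -9/(C1 + 7*y)


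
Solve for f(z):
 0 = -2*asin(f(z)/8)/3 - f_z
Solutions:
 Integral(1/asin(_y/8), (_y, f(z))) = C1 - 2*z/3


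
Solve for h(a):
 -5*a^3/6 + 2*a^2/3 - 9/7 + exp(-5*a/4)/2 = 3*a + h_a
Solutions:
 h(a) = C1 - 5*a^4/24 + 2*a^3/9 - 3*a^2/2 - 9*a/7 - 2*exp(-5*a/4)/5


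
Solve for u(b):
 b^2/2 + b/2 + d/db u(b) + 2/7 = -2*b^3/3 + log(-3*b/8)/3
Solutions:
 u(b) = C1 - b^4/6 - b^3/6 - b^2/4 + b*log(-b)/3 + b*(-log(2) - 13/21 + log(3)/3)


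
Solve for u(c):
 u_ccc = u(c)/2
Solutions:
 u(c) = C3*exp(2^(2/3)*c/2) + (C1*sin(2^(2/3)*sqrt(3)*c/4) + C2*cos(2^(2/3)*sqrt(3)*c/4))*exp(-2^(2/3)*c/4)


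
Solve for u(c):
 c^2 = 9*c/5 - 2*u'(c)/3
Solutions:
 u(c) = C1 - c^3/2 + 27*c^2/20


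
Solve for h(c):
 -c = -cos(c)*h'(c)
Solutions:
 h(c) = C1 + Integral(c/cos(c), c)


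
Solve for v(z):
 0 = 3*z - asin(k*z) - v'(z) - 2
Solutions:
 v(z) = C1 + 3*z^2/2 - 2*z - Piecewise((z*asin(k*z) + sqrt(-k^2*z^2 + 1)/k, Ne(k, 0)), (0, True))


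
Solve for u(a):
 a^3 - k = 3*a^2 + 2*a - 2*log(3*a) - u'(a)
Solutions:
 u(a) = C1 - a^4/4 + a^3 + a^2 + a*k - 2*a*log(a) - a*log(9) + 2*a


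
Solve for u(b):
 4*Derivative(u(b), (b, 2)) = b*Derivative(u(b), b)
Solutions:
 u(b) = C1 + C2*erfi(sqrt(2)*b/4)


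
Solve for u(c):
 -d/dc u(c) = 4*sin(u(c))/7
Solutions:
 4*c/7 + log(cos(u(c)) - 1)/2 - log(cos(u(c)) + 1)/2 = C1


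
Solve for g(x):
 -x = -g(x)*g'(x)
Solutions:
 g(x) = -sqrt(C1 + x^2)
 g(x) = sqrt(C1 + x^2)


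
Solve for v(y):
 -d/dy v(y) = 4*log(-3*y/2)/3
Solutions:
 v(y) = C1 - 4*y*log(-y)/3 + 4*y*(-log(3) + log(2) + 1)/3


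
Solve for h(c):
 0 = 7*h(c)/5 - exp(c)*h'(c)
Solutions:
 h(c) = C1*exp(-7*exp(-c)/5)


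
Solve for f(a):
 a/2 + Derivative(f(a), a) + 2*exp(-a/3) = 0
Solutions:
 f(a) = C1 - a^2/4 + 6*exp(-a/3)


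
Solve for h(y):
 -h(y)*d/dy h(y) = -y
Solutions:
 h(y) = -sqrt(C1 + y^2)
 h(y) = sqrt(C1 + y^2)


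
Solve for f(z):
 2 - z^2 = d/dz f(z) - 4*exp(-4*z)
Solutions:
 f(z) = C1 - z^3/3 + 2*z - exp(-4*z)


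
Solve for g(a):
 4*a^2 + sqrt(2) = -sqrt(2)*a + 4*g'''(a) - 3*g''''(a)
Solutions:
 g(a) = C1 + C2*a + C3*a^2 + C4*exp(4*a/3) + a^5/60 + a^4*(sqrt(2) + 6)/96 + a^3*(7*sqrt(2) + 18)/96


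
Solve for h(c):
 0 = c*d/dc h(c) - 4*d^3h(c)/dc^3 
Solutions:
 h(c) = C1 + Integral(C2*airyai(2^(1/3)*c/2) + C3*airybi(2^(1/3)*c/2), c)


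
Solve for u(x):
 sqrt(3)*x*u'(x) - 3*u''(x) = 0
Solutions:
 u(x) = C1 + C2*erfi(sqrt(2)*3^(3/4)*x/6)


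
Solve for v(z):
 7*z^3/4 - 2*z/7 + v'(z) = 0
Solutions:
 v(z) = C1 - 7*z^4/16 + z^2/7


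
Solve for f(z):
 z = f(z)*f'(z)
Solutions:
 f(z) = -sqrt(C1 + z^2)
 f(z) = sqrt(C1 + z^2)


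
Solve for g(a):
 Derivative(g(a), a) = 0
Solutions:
 g(a) = C1


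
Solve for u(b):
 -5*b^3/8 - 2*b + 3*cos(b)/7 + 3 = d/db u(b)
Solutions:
 u(b) = C1 - 5*b^4/32 - b^2 + 3*b + 3*sin(b)/7


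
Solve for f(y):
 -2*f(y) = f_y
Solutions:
 f(y) = C1*exp(-2*y)


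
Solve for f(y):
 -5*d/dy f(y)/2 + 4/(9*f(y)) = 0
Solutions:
 f(y) = -sqrt(C1 + 80*y)/15
 f(y) = sqrt(C1 + 80*y)/15


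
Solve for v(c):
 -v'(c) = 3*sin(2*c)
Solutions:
 v(c) = C1 + 3*cos(2*c)/2


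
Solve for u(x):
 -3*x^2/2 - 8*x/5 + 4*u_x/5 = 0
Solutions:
 u(x) = C1 + 5*x^3/8 + x^2


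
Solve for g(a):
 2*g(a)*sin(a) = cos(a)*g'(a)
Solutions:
 g(a) = C1/cos(a)^2


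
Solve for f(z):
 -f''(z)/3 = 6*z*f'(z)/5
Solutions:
 f(z) = C1 + C2*erf(3*sqrt(5)*z/5)


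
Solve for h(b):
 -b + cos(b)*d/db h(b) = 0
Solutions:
 h(b) = C1 + Integral(b/cos(b), b)


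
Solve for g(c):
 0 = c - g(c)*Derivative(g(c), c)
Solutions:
 g(c) = -sqrt(C1 + c^2)
 g(c) = sqrt(C1 + c^2)


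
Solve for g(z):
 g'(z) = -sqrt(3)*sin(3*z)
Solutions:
 g(z) = C1 + sqrt(3)*cos(3*z)/3


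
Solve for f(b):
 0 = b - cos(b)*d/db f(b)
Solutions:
 f(b) = C1 + Integral(b/cos(b), b)


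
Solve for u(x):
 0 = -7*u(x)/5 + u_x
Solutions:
 u(x) = C1*exp(7*x/5)


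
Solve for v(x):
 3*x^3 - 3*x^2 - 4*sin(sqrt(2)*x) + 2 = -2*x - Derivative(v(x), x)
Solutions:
 v(x) = C1 - 3*x^4/4 + x^3 - x^2 - 2*x - 2*sqrt(2)*cos(sqrt(2)*x)


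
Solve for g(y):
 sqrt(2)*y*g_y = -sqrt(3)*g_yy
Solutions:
 g(y) = C1 + C2*erf(6^(3/4)*y/6)


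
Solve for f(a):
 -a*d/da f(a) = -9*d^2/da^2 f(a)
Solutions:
 f(a) = C1 + C2*erfi(sqrt(2)*a/6)


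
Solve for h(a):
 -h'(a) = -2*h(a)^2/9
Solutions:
 h(a) = -9/(C1 + 2*a)


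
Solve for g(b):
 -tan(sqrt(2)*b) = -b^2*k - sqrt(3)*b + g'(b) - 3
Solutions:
 g(b) = C1 + b^3*k/3 + sqrt(3)*b^2/2 + 3*b + sqrt(2)*log(cos(sqrt(2)*b))/2


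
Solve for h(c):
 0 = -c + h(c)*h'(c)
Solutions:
 h(c) = -sqrt(C1 + c^2)
 h(c) = sqrt(C1 + c^2)


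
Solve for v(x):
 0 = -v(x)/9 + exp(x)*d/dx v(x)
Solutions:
 v(x) = C1*exp(-exp(-x)/9)


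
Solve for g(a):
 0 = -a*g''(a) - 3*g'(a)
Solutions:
 g(a) = C1 + C2/a^2


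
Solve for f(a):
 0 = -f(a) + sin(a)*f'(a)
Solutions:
 f(a) = C1*sqrt(cos(a) - 1)/sqrt(cos(a) + 1)


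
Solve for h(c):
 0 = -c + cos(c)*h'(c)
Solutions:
 h(c) = C1 + Integral(c/cos(c), c)


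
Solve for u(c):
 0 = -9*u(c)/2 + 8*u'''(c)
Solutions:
 u(c) = C3*exp(6^(2/3)*c/4) + (C1*sin(3*2^(2/3)*3^(1/6)*c/8) + C2*cos(3*2^(2/3)*3^(1/6)*c/8))*exp(-6^(2/3)*c/8)


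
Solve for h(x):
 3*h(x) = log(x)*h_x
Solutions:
 h(x) = C1*exp(3*li(x))


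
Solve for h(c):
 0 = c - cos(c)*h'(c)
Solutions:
 h(c) = C1 + Integral(c/cos(c), c)


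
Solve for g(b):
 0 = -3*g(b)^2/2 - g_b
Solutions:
 g(b) = 2/(C1 + 3*b)


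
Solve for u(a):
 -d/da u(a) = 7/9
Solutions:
 u(a) = C1 - 7*a/9


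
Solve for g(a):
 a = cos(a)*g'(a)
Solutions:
 g(a) = C1 + Integral(a/cos(a), a)


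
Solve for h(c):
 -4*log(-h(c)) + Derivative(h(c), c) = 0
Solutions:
 -li(-h(c)) = C1 + 4*c


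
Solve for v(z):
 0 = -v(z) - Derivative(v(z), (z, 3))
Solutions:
 v(z) = C3*exp(-z) + (C1*sin(sqrt(3)*z/2) + C2*cos(sqrt(3)*z/2))*exp(z/2)


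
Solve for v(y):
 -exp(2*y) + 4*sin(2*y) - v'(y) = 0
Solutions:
 v(y) = C1 - exp(2*y)/2 - 2*cos(2*y)


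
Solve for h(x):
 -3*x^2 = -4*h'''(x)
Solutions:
 h(x) = C1 + C2*x + C3*x^2 + x^5/80


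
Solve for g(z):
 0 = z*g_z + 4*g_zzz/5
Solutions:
 g(z) = C1 + Integral(C2*airyai(-10^(1/3)*z/2) + C3*airybi(-10^(1/3)*z/2), z)


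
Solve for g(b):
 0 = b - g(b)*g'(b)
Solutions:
 g(b) = -sqrt(C1 + b^2)
 g(b) = sqrt(C1 + b^2)


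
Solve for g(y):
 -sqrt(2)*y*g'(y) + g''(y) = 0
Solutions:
 g(y) = C1 + C2*erfi(2^(3/4)*y/2)


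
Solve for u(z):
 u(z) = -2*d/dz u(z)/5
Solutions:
 u(z) = C1*exp(-5*z/2)


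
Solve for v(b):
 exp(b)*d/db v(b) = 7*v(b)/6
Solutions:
 v(b) = C1*exp(-7*exp(-b)/6)


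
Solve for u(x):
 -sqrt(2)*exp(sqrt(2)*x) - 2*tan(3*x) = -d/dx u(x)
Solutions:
 u(x) = C1 + exp(sqrt(2)*x) - 2*log(cos(3*x))/3


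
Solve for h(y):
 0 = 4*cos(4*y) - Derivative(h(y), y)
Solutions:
 h(y) = C1 + sin(4*y)


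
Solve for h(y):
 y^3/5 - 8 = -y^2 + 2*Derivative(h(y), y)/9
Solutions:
 h(y) = C1 + 9*y^4/40 + 3*y^3/2 - 36*y


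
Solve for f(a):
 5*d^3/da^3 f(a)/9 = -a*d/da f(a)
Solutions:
 f(a) = C1 + Integral(C2*airyai(-15^(2/3)*a/5) + C3*airybi(-15^(2/3)*a/5), a)


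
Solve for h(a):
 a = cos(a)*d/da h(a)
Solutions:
 h(a) = C1 + Integral(a/cos(a), a)


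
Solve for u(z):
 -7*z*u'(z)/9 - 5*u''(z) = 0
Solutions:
 u(z) = C1 + C2*erf(sqrt(70)*z/30)


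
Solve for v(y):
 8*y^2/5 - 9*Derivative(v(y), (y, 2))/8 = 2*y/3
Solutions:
 v(y) = C1 + C2*y + 16*y^4/135 - 8*y^3/81


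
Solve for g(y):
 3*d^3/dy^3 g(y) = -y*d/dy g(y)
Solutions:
 g(y) = C1 + Integral(C2*airyai(-3^(2/3)*y/3) + C3*airybi(-3^(2/3)*y/3), y)


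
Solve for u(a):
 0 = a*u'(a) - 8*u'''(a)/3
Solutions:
 u(a) = C1 + Integral(C2*airyai(3^(1/3)*a/2) + C3*airybi(3^(1/3)*a/2), a)


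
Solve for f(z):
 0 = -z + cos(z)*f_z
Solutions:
 f(z) = C1 + Integral(z/cos(z), z)


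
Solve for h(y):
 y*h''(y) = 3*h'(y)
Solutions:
 h(y) = C1 + C2*y^4


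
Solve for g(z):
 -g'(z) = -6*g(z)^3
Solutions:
 g(z) = -sqrt(2)*sqrt(-1/(C1 + 6*z))/2
 g(z) = sqrt(2)*sqrt(-1/(C1 + 6*z))/2


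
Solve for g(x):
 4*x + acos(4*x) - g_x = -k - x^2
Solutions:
 g(x) = C1 + k*x + x^3/3 + 2*x^2 + x*acos(4*x) - sqrt(1 - 16*x^2)/4


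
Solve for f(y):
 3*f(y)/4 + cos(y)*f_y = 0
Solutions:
 f(y) = C1*(sin(y) - 1)^(3/8)/(sin(y) + 1)^(3/8)


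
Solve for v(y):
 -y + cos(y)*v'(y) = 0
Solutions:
 v(y) = C1 + Integral(y/cos(y), y)


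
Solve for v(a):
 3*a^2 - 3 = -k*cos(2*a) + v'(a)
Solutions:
 v(a) = C1 + a^3 - 3*a + k*sin(2*a)/2


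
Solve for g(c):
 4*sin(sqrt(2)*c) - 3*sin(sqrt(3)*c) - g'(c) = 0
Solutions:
 g(c) = C1 - 2*sqrt(2)*cos(sqrt(2)*c) + sqrt(3)*cos(sqrt(3)*c)


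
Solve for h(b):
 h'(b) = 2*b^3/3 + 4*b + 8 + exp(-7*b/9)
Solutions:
 h(b) = C1 + b^4/6 + 2*b^2 + 8*b - 9*exp(-7*b/9)/7


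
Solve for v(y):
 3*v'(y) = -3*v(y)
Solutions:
 v(y) = C1*exp(-y)


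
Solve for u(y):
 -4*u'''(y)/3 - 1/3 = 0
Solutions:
 u(y) = C1 + C2*y + C3*y^2 - y^3/24


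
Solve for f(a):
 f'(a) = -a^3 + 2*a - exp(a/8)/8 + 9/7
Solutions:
 f(a) = C1 - a^4/4 + a^2 + 9*a/7 - exp(a)^(1/8)


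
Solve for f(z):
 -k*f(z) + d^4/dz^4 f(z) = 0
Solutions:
 f(z) = C1*exp(-k^(1/4)*z) + C2*exp(k^(1/4)*z) + C3*exp(-I*k^(1/4)*z) + C4*exp(I*k^(1/4)*z)


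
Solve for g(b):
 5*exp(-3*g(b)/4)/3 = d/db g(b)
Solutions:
 g(b) = 4*log(C1 + 5*b/4)/3
 g(b) = 4*log(2^(1/3)*(-1 - sqrt(3)*I)*(C1 + 5*b)^(1/3)/4)
 g(b) = 4*log(2^(1/3)*(-1 + sqrt(3)*I)*(C1 + 5*b)^(1/3)/4)


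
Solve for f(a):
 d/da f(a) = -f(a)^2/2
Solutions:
 f(a) = 2/(C1 + a)


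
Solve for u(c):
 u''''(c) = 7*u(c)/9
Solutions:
 u(c) = C1*exp(-sqrt(3)*7^(1/4)*c/3) + C2*exp(sqrt(3)*7^(1/4)*c/3) + C3*sin(sqrt(3)*7^(1/4)*c/3) + C4*cos(sqrt(3)*7^(1/4)*c/3)


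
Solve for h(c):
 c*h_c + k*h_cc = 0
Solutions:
 h(c) = C1 + C2*sqrt(k)*erf(sqrt(2)*c*sqrt(1/k)/2)


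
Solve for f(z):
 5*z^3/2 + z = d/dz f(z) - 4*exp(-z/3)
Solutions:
 f(z) = C1 + 5*z^4/8 + z^2/2 - 12*exp(-z/3)


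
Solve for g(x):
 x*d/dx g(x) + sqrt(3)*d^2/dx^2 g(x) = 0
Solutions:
 g(x) = C1 + C2*erf(sqrt(2)*3^(3/4)*x/6)


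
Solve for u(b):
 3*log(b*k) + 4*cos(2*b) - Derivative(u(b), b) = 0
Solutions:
 u(b) = C1 + 3*b*log(b*k) - 3*b + 2*sin(2*b)


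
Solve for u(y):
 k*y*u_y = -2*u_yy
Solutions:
 u(y) = Piecewise((-sqrt(pi)*C1*erf(sqrt(k)*y/2)/sqrt(k) - C2, (k > 0) | (k < 0)), (-C1*y - C2, True))


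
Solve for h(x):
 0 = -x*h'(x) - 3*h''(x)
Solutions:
 h(x) = C1 + C2*erf(sqrt(6)*x/6)


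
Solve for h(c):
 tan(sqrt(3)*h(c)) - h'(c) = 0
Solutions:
 h(c) = sqrt(3)*(pi - asin(C1*exp(sqrt(3)*c)))/3
 h(c) = sqrt(3)*asin(C1*exp(sqrt(3)*c))/3


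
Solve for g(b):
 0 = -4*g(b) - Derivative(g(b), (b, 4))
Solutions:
 g(b) = (C1*sin(b) + C2*cos(b))*exp(-b) + (C3*sin(b) + C4*cos(b))*exp(b)


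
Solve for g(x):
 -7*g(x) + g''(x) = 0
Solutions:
 g(x) = C1*exp(-sqrt(7)*x) + C2*exp(sqrt(7)*x)


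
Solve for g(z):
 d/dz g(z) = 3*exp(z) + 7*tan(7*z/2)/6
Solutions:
 g(z) = C1 + 3*exp(z) - log(cos(7*z/2))/3


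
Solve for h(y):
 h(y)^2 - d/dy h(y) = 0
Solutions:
 h(y) = -1/(C1 + y)


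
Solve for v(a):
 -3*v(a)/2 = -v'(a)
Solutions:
 v(a) = C1*exp(3*a/2)


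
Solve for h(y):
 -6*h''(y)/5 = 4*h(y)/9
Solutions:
 h(y) = C1*sin(sqrt(30)*y/9) + C2*cos(sqrt(30)*y/9)


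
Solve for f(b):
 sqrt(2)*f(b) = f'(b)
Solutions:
 f(b) = C1*exp(sqrt(2)*b)


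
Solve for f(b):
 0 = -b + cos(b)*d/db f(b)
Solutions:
 f(b) = C1 + Integral(b/cos(b), b)


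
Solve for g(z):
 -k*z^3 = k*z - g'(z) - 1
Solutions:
 g(z) = C1 + k*z^4/4 + k*z^2/2 - z


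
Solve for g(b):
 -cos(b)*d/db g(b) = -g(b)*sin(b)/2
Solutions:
 g(b) = C1/sqrt(cos(b))


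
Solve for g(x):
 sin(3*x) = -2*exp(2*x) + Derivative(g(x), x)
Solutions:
 g(x) = C1 + exp(2*x) - cos(3*x)/3


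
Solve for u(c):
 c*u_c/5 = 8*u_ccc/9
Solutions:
 u(c) = C1 + Integral(C2*airyai(15^(2/3)*c/10) + C3*airybi(15^(2/3)*c/10), c)


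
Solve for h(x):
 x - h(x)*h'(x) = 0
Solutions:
 h(x) = -sqrt(C1 + x^2)
 h(x) = sqrt(C1 + x^2)


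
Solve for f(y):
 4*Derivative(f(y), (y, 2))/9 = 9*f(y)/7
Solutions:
 f(y) = C1*exp(-9*sqrt(7)*y/14) + C2*exp(9*sqrt(7)*y/14)


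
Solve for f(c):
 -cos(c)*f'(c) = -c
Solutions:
 f(c) = C1 + Integral(c/cos(c), c)


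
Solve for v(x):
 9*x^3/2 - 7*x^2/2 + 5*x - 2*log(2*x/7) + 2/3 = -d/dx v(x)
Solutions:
 v(x) = C1 - 9*x^4/8 + 7*x^3/6 - 5*x^2/2 + 2*x*log(x) - 2*x*log(7) - 8*x/3 + 2*x*log(2)


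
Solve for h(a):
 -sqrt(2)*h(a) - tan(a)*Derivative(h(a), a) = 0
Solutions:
 h(a) = C1/sin(a)^(sqrt(2))


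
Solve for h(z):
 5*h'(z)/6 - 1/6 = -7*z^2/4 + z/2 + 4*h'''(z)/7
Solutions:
 h(z) = C1 + C2*exp(-sqrt(210)*z/12) + C3*exp(sqrt(210)*z/12) - 7*z^3/10 + 3*z^2/10 - 67*z/25


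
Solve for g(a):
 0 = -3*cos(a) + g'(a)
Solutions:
 g(a) = C1 + 3*sin(a)


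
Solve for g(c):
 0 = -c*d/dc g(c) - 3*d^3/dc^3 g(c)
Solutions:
 g(c) = C1 + Integral(C2*airyai(-3^(2/3)*c/3) + C3*airybi(-3^(2/3)*c/3), c)


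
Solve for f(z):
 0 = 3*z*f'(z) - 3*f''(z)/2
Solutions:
 f(z) = C1 + C2*erfi(z)


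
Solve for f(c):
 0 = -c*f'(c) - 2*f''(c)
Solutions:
 f(c) = C1 + C2*erf(c/2)


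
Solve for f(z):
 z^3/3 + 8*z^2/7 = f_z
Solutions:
 f(z) = C1 + z^4/12 + 8*z^3/21


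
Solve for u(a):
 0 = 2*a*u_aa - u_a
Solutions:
 u(a) = C1 + C2*a^(3/2)


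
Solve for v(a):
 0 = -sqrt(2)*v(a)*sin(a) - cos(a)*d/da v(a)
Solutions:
 v(a) = C1*cos(a)^(sqrt(2))


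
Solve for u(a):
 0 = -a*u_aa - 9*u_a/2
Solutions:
 u(a) = C1 + C2/a^(7/2)


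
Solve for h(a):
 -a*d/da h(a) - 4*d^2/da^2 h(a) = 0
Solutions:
 h(a) = C1 + C2*erf(sqrt(2)*a/4)


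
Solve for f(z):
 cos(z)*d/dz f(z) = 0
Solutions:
 f(z) = C1


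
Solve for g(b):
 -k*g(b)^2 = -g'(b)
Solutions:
 g(b) = -1/(C1 + b*k)


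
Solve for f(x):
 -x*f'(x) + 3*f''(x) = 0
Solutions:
 f(x) = C1 + C2*erfi(sqrt(6)*x/6)


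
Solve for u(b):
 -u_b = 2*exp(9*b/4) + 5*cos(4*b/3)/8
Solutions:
 u(b) = C1 - 8*exp(9*b/4)/9 - 15*sin(4*b/3)/32


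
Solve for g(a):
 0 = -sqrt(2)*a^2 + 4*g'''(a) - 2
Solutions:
 g(a) = C1 + C2*a + C3*a^2 + sqrt(2)*a^5/240 + a^3/12


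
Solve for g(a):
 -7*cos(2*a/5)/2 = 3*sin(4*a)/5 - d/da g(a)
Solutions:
 g(a) = C1 + 35*sin(2*a/5)/4 - 3*cos(4*a)/20


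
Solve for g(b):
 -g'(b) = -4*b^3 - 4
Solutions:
 g(b) = C1 + b^4 + 4*b


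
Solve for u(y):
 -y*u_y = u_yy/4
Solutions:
 u(y) = C1 + C2*erf(sqrt(2)*y)


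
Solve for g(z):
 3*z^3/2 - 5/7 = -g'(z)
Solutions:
 g(z) = C1 - 3*z^4/8 + 5*z/7


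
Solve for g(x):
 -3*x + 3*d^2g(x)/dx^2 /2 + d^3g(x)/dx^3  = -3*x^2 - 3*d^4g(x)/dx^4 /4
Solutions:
 g(x) = C1 + C2*x - x^4/6 + 7*x^3/9 - 5*x^2/9 + (C3*sin(sqrt(14)*x/3) + C4*cos(sqrt(14)*x/3))*exp(-2*x/3)


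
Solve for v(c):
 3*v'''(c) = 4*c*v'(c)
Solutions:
 v(c) = C1 + Integral(C2*airyai(6^(2/3)*c/3) + C3*airybi(6^(2/3)*c/3), c)


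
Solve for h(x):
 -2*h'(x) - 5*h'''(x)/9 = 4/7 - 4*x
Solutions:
 h(x) = C1 + C2*sin(3*sqrt(10)*x/5) + C3*cos(3*sqrt(10)*x/5) + x^2 - 2*x/7


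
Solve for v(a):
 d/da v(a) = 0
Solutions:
 v(a) = C1


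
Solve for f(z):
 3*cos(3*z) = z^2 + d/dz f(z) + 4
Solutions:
 f(z) = C1 - z^3/3 - 4*z + sin(3*z)


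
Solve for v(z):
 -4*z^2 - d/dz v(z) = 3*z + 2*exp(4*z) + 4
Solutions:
 v(z) = C1 - 4*z^3/3 - 3*z^2/2 - 4*z - exp(4*z)/2


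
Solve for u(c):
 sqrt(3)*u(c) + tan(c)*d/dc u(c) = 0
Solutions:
 u(c) = C1/sin(c)^(sqrt(3))
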